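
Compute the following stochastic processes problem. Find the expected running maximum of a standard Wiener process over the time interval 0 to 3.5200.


E(max B(s)) = sqrt(2t/pi)
= sqrt(2*3.5200/pi)
= sqrt(2.2409)
= 1.4970

1.4970


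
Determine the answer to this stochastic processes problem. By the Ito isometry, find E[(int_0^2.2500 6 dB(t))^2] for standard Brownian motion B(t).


By Ito isometry: E[(int f dB)^2] = int f^2 dt
= 6^2 * 2.2500
= 36 * 2.2500 = 81.0000

81.0000


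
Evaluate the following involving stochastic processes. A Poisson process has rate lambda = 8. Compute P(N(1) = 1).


P(N(t)=k) = (lambda*t)^k * exp(-lambda*t) / k!
lambda*t = 8
= 8^1 * exp(-8) / 1!
= 8 * 3.3546e-04 / 1
= 0.0027

0.0027


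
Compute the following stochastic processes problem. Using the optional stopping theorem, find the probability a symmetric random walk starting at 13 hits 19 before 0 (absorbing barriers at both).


By optional stopping theorem: E(M at tau) = M(0) = 13
P(hit 19)*19 + P(hit 0)*0 = 13
P(hit 19) = (13 - 0)/(19 - 0) = 13/19 = 0.6842

0.6842


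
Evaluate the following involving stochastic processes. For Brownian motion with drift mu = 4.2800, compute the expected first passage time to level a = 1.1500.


Expected first passage time = a/mu
= 1.1500/4.2800
= 0.2687

0.2687


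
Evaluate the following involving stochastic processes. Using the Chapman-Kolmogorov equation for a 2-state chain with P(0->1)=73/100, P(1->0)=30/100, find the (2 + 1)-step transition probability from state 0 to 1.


P^3 = P^2 * P^1
Computing via matrix multiplication of the transition matrix.
Entry (0,1) of P^3 = 0.7088

0.7088


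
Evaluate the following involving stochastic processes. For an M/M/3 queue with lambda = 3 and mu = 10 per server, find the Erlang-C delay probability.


a = lambda/mu = 0.3000
rho = a/c = 0.1000
Erlang-C formula applied:
C(c,a) = 0.0037

0.0037


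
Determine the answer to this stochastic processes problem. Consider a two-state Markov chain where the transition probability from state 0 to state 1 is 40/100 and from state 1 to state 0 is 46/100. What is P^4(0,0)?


Computing P^4 by matrix multiplication.
P = [[0.6000, 0.4000], [0.4600, 0.5400]]
After raising P to the power 4:
P^4(0,0) = 0.5351

0.5351


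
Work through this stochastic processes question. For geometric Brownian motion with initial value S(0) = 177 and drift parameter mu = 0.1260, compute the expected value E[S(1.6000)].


E[S(t)] = S(0) * exp(mu * t)
= 177 * exp(0.1260 * 1.6000)
= 177 * 1.2234
= 216.5345

216.5345


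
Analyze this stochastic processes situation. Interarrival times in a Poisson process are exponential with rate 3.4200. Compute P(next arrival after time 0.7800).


P(X > t) = exp(-lambda * t)
= exp(-3.4200 * 0.7800)
= exp(-2.6676) = 0.0694

0.0694


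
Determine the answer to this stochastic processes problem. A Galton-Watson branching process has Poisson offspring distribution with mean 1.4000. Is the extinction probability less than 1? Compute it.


Since mu = 1.4000 > 1, extinction prob q < 1.
Solve s = exp(mu*(s-1)) iteratively.
q = 0.4890

0.4890


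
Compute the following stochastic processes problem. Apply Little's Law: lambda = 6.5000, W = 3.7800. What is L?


Little's Law: L = lambda * W
= 6.5000 * 3.7800
= 24.5700

24.5700


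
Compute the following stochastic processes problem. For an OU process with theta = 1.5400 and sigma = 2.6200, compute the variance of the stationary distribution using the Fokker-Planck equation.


Stationary variance = sigma^2 / (2*theta)
= 2.6200^2 / (2*1.5400)
= 6.8644 / 3.0800
= 2.2287

2.2287


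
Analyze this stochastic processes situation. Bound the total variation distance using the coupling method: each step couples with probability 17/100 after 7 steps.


TV distance bound <= (1-delta)^n
= (1 - 0.1700)^7
= 0.8300^7
= 0.2714

0.2714


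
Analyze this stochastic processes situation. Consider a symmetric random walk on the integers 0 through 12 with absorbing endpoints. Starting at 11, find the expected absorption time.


For symmetric RW on 0,...,N with absorbing barriers, E(i) = i*(N-i)
E(11) = 11 * 1 = 11

11


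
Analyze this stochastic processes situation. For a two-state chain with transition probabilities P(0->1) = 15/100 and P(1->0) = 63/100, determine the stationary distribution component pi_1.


Stationary distribution: pi_0 = p10/(p01+p10), pi_1 = p01/(p01+p10)
p01 = 0.1500, p10 = 0.6300
pi_1 = 0.1923

0.1923


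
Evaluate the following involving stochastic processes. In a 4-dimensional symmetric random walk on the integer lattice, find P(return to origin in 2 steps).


P(return in 2 steps) = P(reverse first step) = 1/(2d)
= 1/8
= 0.1250

0.1250


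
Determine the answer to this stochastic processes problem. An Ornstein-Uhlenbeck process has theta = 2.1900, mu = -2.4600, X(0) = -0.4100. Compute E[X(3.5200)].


E[X(t)] = mu + (X(0) - mu)*exp(-theta*t)
= -2.4600 + (-0.4100 - -2.4600)*exp(-2.1900*3.5200)
= -2.4600 + 2.0500 * 4.4886e-04
= -2.4591

-2.4591


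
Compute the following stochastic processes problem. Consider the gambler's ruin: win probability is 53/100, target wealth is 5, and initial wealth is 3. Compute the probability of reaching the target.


Gambler's ruin formula:
r = q/p = 0.4700/0.5300 = 0.8868
P(win) = (1 - r^i)/(1 - r^N)
= (1 - 0.8868^3)/(1 - 0.8868^5)
= 0.6701

0.6701


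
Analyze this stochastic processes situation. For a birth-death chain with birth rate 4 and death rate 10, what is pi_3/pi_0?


For birth-death process, pi_n/pi_0 = (lambda/mu)^n
= (4/10)^3
= 0.0640

0.0640


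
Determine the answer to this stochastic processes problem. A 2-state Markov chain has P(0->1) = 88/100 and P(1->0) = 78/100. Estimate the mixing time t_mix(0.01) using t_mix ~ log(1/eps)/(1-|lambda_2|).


lambda_2 = |1 - p01 - p10| = |1 - 0.8800 - 0.7800| = 0.6600
t_mix ~ log(1/eps)/(1 - |lambda_2|)
= log(100)/(1 - 0.6600) = 4.6052/0.3400
= 13.5446

13.5446


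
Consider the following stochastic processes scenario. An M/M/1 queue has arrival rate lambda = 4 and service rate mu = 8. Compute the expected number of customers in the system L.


rho = 4/8 = 0.5000
L = rho/(1-rho)
= 0.5000/0.5000
= 1.0000

1.0000


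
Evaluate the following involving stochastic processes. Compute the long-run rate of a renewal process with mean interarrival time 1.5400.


Long-run renewal rate = 1/E(X)
= 1/1.5400
= 0.6494

0.6494


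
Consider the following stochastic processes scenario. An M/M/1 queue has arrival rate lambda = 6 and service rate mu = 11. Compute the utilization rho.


rho = lambda/mu
= 6/11
= 0.5455

0.5455


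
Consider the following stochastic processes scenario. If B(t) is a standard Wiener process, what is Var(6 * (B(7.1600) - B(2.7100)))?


Var(alpha*(B(t)-B(s))) = alpha^2 * (t-s)
= 6^2 * (7.1600 - 2.7100)
= 36 * 4.4500
= 160.2000

160.2000


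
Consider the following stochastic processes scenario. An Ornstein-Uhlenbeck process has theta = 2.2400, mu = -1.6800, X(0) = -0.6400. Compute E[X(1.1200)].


E[X(t)] = mu + (X(0) - mu)*exp(-theta*t)
= -1.6800 + (-0.6400 - -1.6800)*exp(-2.2400*1.1200)
= -1.6800 + 1.0400 * 0.0814
= -1.5954

-1.5954


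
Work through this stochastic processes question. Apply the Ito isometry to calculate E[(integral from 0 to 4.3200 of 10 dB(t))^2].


By Ito isometry: E[(int f dB)^2] = int f^2 dt
= 10^2 * 4.3200
= 100 * 4.3200 = 432.0000

432.0000


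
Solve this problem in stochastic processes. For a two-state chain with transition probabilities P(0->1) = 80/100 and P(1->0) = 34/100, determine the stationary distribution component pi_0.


Stationary distribution: pi_0 = p10/(p01+p10), pi_1 = p01/(p01+p10)
p01 = 0.8000, p10 = 0.3400
pi_0 = 0.2982

0.2982


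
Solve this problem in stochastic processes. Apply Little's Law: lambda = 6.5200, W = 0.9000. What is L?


Little's Law: L = lambda * W
= 6.5200 * 0.9000
= 5.8680

5.8680


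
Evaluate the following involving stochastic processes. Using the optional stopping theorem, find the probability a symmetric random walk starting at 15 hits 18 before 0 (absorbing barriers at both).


By optional stopping theorem: E(M at tau) = M(0) = 15
P(hit 18)*18 + P(hit 0)*0 = 15
P(hit 18) = (15 - 0)/(18 - 0) = 5/6 = 0.8333

0.8333


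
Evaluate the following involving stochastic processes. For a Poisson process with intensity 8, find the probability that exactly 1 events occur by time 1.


P(N(t)=k) = (lambda*t)^k * exp(-lambda*t) / k!
lambda*t = 8
= 8^1 * exp(-8) / 1!
= 8 * 3.3546e-04 / 1
= 0.0027

0.0027


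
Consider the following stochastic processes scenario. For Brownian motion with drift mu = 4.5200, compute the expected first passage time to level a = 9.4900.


Expected first passage time = a/mu
= 9.4900/4.5200
= 2.0996

2.0996


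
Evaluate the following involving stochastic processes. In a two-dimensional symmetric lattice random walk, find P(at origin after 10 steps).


P = C(10,5)^2 / 4^10
= 252^2 / 1048576
= 63504 / 1048576
= 0.0606

0.0606


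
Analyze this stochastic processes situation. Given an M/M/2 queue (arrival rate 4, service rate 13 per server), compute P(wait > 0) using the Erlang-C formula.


a = lambda/mu = 0.3077
rho = a/c = 0.1538
Erlang-C formula applied:
C(c,a) = 0.0410

0.0410


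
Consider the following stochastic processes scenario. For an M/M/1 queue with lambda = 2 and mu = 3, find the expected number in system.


rho = 2/3 = 0.6667
L = rho/(1-rho)
= 0.6667/0.3333
= 2.0000

2.0000


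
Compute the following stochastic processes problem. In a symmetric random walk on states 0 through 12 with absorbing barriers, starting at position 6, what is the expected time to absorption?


For symmetric RW on 0,...,N with absorbing barriers, E(i) = i*(N-i)
E(6) = 6 * 6 = 36

36


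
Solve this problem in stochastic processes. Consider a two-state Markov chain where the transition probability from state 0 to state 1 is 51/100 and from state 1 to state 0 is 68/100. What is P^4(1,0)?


Computing P^4 by matrix multiplication.
P = [[0.4900, 0.5100], [0.6800, 0.3200]]
After raising P to the power 4:
P^4(1,0) = 0.5707

0.5707


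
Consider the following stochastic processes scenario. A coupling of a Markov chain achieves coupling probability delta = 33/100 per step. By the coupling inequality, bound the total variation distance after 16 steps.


TV distance bound <= (1-delta)^n
= (1 - 0.3300)^16
= 0.6700^16
= 0.0016

0.0016


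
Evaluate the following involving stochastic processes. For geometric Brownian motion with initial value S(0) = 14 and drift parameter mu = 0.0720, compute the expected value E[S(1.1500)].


E[S(t)] = S(0) * exp(mu * t)
= 14 * exp(0.0720 * 1.1500)
= 14 * 1.0863
= 15.2085

15.2085


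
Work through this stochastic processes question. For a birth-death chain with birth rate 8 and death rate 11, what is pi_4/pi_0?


For birth-death process, pi_n/pi_0 = (lambda/mu)^n
= (8/11)^4
= 0.2798

0.2798


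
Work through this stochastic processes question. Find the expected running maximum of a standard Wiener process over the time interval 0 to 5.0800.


E(max B(s)) = sqrt(2t/pi)
= sqrt(2*5.0800/pi)
= sqrt(3.2340)
= 1.7983

1.7983


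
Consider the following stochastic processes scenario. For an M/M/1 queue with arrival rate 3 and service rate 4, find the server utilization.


rho = lambda/mu
= 3/4
= 0.7500

0.7500


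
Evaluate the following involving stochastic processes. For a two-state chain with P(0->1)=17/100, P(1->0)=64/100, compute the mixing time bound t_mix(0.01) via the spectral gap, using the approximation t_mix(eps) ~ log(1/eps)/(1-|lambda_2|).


lambda_2 = |1 - p01 - p10| = |1 - 0.1700 - 0.6400| = 0.1900
t_mix ~ log(1/eps)/(1 - |lambda_2|)
= log(100)/(1 - 0.1900) = 4.6052/0.8100
= 5.6854

5.6854


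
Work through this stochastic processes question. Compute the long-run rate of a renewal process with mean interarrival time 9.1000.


Long-run renewal rate = 1/E(X)
= 1/9.1000
= 0.1099

0.1099


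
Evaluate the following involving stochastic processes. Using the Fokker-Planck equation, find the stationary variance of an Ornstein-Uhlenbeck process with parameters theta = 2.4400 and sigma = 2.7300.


Stationary variance = sigma^2 / (2*theta)
= 2.7300^2 / (2*2.4400)
= 7.4529 / 4.8800
= 1.5272

1.5272


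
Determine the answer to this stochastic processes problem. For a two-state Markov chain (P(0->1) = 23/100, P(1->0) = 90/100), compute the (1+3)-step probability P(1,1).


P^4 = P^1 * P^3
Computing via matrix multiplication of the transition matrix.
Entry (1,1) of P^4 = 0.2038

0.2038


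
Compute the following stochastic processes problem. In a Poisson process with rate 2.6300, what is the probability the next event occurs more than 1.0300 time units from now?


P(X > t) = exp(-lambda * t)
= exp(-2.6300 * 1.0300)
= exp(-2.7089) = 0.0666

0.0666


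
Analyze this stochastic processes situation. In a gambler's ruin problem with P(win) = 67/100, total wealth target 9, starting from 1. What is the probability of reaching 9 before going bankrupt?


Gambler's ruin formula:
r = q/p = 0.3300/0.6700 = 0.4925
P(win) = (1 - r^i)/(1 - r^N)
= (1 - 0.4925^1)/(1 - 0.4925^9)
= 0.5083

0.5083


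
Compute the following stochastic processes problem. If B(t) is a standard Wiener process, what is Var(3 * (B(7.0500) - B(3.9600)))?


Var(alpha*(B(t)-B(s))) = alpha^2 * (t-s)
= 3^2 * (7.0500 - 3.9600)
= 9 * 3.0900
= 27.8100

27.8100


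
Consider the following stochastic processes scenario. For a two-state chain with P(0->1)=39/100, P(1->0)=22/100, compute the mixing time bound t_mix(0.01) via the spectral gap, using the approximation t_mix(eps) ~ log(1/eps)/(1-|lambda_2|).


lambda_2 = |1 - p01 - p10| = |1 - 0.3900 - 0.2200| = 0.3900
t_mix ~ log(1/eps)/(1 - |lambda_2|)
= log(100)/(1 - 0.3900) = 4.6052/0.6100
= 7.5495

7.5495


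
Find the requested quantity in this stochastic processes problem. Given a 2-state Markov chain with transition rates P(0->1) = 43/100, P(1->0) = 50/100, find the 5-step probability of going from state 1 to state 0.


Computing P^5 by matrix multiplication.
P = [[0.5700, 0.4300], [0.5000, 0.5000]]
After raising P to the power 5:
P^5(1,0) = 0.5376

0.5376


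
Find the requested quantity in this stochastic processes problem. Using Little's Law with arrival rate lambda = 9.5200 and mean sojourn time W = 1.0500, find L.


Little's Law: L = lambda * W
= 9.5200 * 1.0500
= 9.9960

9.9960


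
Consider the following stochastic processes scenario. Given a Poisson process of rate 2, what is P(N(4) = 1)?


P(N(t)=k) = (lambda*t)^k * exp(-lambda*t) / k!
lambda*t = 8
= 8^1 * exp(-8) / 1!
= 8 * 3.3546e-04 / 1
= 0.0027

0.0027


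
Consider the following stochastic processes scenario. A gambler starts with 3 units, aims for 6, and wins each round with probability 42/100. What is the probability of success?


Gambler's ruin formula:
r = q/p = 0.5800/0.4200 = 1.3810
P(win) = (1 - r^i)/(1 - r^N)
= (1 - 1.3810^3)/(1 - 1.3810^6)
= 0.2752

0.2752


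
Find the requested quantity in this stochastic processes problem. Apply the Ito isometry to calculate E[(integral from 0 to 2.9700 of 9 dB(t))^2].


By Ito isometry: E[(int f dB)^2] = int f^2 dt
= 9^2 * 2.9700
= 81 * 2.9700 = 240.5700

240.5700


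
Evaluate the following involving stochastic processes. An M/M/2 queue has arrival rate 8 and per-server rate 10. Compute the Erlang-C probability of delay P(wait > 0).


a = lambda/mu = 0.8000
rho = a/c = 0.4000
Erlang-C formula applied:
C(c,a) = 0.2286

0.2286


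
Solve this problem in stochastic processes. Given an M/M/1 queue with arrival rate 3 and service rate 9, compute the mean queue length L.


rho = 3/9 = 0.3333
L = rho/(1-rho)
= 0.3333/0.6667
= 0.5000

0.5000


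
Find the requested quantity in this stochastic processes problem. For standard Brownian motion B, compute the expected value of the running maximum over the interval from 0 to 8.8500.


E(max B(s)) = sqrt(2t/pi)
= sqrt(2*8.8500/pi)
= sqrt(5.6341)
= 2.3736

2.3736


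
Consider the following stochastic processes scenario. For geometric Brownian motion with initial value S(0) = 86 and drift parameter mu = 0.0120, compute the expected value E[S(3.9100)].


E[S(t)] = S(0) * exp(mu * t)
= 86 * exp(0.0120 * 3.9100)
= 86 * 1.0480
= 90.1313

90.1313


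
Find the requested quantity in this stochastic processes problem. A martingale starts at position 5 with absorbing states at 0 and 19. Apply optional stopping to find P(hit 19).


By optional stopping theorem: E(M at tau) = M(0) = 5
P(hit 19)*19 + P(hit 0)*0 = 5
P(hit 19) = (5 - 0)/(19 - 0) = 5/19 = 0.2632

0.2632


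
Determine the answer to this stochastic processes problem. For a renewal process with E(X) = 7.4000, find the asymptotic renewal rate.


Long-run renewal rate = 1/E(X)
= 1/7.4000
= 0.1351

0.1351


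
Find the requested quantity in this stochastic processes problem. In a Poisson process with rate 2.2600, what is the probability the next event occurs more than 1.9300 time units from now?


P(X > t) = exp(-lambda * t)
= exp(-2.2600 * 1.9300)
= exp(-4.3618) = 0.0128

0.0128


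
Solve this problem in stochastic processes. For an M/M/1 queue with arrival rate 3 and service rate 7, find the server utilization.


rho = lambda/mu
= 3/7
= 0.4286

0.4286


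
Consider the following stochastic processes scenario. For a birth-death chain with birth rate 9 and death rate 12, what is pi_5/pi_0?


For birth-death process, pi_n/pi_0 = (lambda/mu)^n
= (9/12)^5
= 0.2373

0.2373


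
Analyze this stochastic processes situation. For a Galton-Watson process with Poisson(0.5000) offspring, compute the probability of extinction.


Since mu = 0.5000 <= 1, extinction probability = 1.

1.0000


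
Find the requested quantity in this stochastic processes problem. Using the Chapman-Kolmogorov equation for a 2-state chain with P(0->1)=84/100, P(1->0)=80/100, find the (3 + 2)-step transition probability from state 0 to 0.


P^5 = P^3 * P^2
Computing via matrix multiplication of the transition matrix.
Entry (0,0) of P^5 = 0.4328

0.4328


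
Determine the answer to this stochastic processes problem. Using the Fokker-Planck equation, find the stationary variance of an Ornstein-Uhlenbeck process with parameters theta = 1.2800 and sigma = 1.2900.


Stationary variance = sigma^2 / (2*theta)
= 1.2900^2 / (2*1.2800)
= 1.6641 / 2.5600
= 0.6500

0.6500


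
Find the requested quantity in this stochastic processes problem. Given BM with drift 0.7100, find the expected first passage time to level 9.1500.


Expected first passage time = a/mu
= 9.1500/0.7100
= 12.8873

12.8873


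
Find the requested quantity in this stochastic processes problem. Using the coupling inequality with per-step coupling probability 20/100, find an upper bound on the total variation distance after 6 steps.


TV distance bound <= (1-delta)^n
= (1 - 0.2000)^6
= 0.8000^6
= 0.2621

0.2621


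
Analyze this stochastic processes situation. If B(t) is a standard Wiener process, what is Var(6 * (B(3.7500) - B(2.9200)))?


Var(alpha*(B(t)-B(s))) = alpha^2 * (t-s)
= 6^2 * (3.7500 - 2.9200)
= 36 * 0.8300
= 29.8800

29.8800


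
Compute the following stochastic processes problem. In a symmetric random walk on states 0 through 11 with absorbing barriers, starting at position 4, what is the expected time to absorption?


For symmetric RW on 0,...,N with absorbing barriers, E(i) = i*(N-i)
E(4) = 4 * 7 = 28

28


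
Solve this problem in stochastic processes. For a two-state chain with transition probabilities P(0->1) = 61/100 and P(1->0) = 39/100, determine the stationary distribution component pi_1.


Stationary distribution: pi_0 = p10/(p01+p10), pi_1 = p01/(p01+p10)
p01 = 0.6100, p10 = 0.3900
pi_1 = 0.6100

0.6100


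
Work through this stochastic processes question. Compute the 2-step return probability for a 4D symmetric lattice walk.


P(return in 2 steps) = P(reverse first step) = 1/(2d)
= 1/8
= 0.1250

0.1250


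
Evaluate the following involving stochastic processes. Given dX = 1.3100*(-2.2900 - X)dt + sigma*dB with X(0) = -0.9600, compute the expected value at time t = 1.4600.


E[X(t)] = mu + (X(0) - mu)*exp(-theta*t)
= -2.2900 + (-0.9600 - -2.2900)*exp(-1.3100*1.4600)
= -2.2900 + 1.3300 * 0.1477
= -2.0936

-2.0936


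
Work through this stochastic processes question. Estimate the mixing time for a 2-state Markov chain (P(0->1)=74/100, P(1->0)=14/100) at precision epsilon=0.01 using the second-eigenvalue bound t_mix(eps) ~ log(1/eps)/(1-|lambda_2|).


lambda_2 = |1 - p01 - p10| = |1 - 0.7400 - 0.1400| = 0.1200
t_mix ~ log(1/eps)/(1 - |lambda_2|)
= log(100)/(1 - 0.1200) = 4.6052/0.8800
= 5.2331

5.2331


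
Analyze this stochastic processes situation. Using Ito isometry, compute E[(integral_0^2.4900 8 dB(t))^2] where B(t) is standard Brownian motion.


By Ito isometry: E[(int f dB)^2] = int f^2 dt
= 8^2 * 2.4900
= 64 * 2.4900 = 159.3600

159.3600


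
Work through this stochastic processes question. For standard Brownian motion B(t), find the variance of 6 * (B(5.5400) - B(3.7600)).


Var(alpha*(B(t)-B(s))) = alpha^2 * (t-s)
= 6^2 * (5.5400 - 3.7600)
= 36 * 1.7800
= 64.0800

64.0800


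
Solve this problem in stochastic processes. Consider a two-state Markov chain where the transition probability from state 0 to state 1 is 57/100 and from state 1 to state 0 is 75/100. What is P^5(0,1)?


Computing P^5 by matrix multiplication.
P = [[0.4300, 0.5700], [0.7500, 0.2500]]
After raising P to the power 5:
P^5(0,1) = 0.4333

0.4333


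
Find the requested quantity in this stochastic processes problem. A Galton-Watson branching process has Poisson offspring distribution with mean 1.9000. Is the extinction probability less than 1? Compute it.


Since mu = 1.9000 > 1, extinction prob q < 1.
Solve s = exp(mu*(s-1)) iteratively.
q = 0.2328

0.2328


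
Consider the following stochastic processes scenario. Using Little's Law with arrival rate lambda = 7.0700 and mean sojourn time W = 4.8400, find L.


Little's Law: L = lambda * W
= 7.0700 * 4.8400
= 34.2188

34.2188


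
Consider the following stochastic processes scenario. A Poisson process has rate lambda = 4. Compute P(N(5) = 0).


P(N(t)=k) = (lambda*t)^k * exp(-lambda*t) / k!
lambda*t = 20
= 20^0 * exp(-20) / 0!
= 1 * 2.0612e-09 / 1
= 2.0612e-09

2.0612e-09


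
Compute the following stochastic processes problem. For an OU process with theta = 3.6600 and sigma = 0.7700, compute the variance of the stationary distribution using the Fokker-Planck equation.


Stationary variance = sigma^2 / (2*theta)
= 0.7700^2 / (2*3.6600)
= 0.5929 / 7.3200
= 0.0810

0.0810


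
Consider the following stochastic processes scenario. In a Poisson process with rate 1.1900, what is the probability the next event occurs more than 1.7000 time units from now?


P(X > t) = exp(-lambda * t)
= exp(-1.1900 * 1.7000)
= exp(-2.0230) = 0.1323

0.1323


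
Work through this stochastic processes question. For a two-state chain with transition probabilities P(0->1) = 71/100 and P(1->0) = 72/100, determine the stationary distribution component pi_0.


Stationary distribution: pi_0 = p10/(p01+p10), pi_1 = p01/(p01+p10)
p01 = 0.7100, p10 = 0.7200
pi_0 = 0.5035

0.5035


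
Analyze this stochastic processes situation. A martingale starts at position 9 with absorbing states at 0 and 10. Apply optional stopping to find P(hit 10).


By optional stopping theorem: E(M at tau) = M(0) = 9
P(hit 10)*10 + P(hit 0)*0 = 9
P(hit 10) = (9 - 0)/(10 - 0) = 9/10 = 0.9000

0.9000


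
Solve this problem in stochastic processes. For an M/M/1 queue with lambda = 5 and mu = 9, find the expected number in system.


rho = 5/9 = 0.5556
L = rho/(1-rho)
= 0.5556/0.4444
= 1.2500

1.2500


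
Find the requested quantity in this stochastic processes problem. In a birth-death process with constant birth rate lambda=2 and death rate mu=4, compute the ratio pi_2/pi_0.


For birth-death process, pi_n/pi_0 = (lambda/mu)^n
= (2/4)^2
= 0.2500

0.2500


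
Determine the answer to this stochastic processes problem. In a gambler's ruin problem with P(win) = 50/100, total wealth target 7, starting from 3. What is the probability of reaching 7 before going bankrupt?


p = 1/2: P(win) = i/N = 3/7
= 0.4286

0.4286


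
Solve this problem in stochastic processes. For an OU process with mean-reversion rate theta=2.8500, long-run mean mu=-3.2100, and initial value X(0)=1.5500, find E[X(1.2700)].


E[X(t)] = mu + (X(0) - mu)*exp(-theta*t)
= -3.2100 + (1.5500 - -3.2100)*exp(-2.8500*1.2700)
= -3.2100 + 4.7600 * 0.0268
= -3.0825

-3.0825


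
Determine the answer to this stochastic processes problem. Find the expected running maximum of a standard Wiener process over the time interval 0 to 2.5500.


E(max B(s)) = sqrt(2t/pi)
= sqrt(2*2.5500/pi)
= sqrt(1.6234)
= 1.2741

1.2741


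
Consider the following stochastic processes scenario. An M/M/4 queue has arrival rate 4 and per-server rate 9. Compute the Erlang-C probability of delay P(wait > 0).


a = lambda/mu = 0.4444
rho = a/c = 0.1111
Erlang-C formula applied:
C(c,a) = 0.0012

0.0012


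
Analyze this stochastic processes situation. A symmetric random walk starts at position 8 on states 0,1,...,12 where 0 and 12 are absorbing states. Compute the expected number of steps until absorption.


For symmetric RW on 0,...,N with absorbing barriers, E(i) = i*(N-i)
E(8) = 8 * 4 = 32

32


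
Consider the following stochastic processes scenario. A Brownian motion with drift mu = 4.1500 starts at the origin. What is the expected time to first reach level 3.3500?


Expected first passage time = a/mu
= 3.3500/4.1500
= 0.8072

0.8072


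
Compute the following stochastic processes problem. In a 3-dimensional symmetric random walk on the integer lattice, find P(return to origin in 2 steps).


P(return in 2 steps) = P(reverse first step) = 1/(2d)
= 1/6
= 0.1667

0.1667


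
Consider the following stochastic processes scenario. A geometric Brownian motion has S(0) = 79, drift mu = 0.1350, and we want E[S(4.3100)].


E[S(t)] = S(0) * exp(mu * t)
= 79 * exp(0.1350 * 4.3100)
= 79 * 1.7893
= 141.3583

141.3583


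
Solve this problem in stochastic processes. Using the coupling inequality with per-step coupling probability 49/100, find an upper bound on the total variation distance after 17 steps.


TV distance bound <= (1-delta)^n
= (1 - 0.4900)^17
= 0.5100^17
= 1.0683e-05

1.0683e-05


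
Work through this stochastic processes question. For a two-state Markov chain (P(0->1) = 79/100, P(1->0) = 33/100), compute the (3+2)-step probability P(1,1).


P^5 = P^3 * P^2
Computing via matrix multiplication of the transition matrix.
Entry (1,1) of P^5 = 0.7053

0.7053


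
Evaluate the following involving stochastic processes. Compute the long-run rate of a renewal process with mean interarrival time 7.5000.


Long-run renewal rate = 1/E(X)
= 1/7.5000
= 0.1333

0.1333


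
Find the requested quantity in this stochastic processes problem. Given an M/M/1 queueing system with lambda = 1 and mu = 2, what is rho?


rho = lambda/mu
= 1/2
= 0.5000

0.5000


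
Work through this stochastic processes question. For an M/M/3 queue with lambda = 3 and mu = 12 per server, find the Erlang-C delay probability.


a = lambda/mu = 0.2500
rho = a/c = 0.0833
Erlang-C formula applied:
C(c,a) = 0.0022

0.0022


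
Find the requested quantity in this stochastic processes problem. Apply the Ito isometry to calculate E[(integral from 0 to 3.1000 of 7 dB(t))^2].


By Ito isometry: E[(int f dB)^2] = int f^2 dt
= 7^2 * 3.1000
= 49 * 3.1000 = 151.9000

151.9000


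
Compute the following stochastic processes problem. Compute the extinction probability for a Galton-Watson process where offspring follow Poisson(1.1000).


Since mu = 1.1000 > 1, extinction prob q < 1.
Solve s = exp(mu*(s-1)) iteratively.
q = 0.8239

0.8239


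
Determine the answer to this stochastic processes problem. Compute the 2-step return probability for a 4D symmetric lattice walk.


P(return in 2 steps) = P(reverse first step) = 1/(2d)
= 1/8
= 0.1250

0.1250


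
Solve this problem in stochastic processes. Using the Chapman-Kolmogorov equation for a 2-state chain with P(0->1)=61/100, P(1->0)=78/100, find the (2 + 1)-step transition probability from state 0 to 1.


P^3 = P^2 * P^1
Computing via matrix multiplication of the transition matrix.
Entry (0,1) of P^3 = 0.4649

0.4649


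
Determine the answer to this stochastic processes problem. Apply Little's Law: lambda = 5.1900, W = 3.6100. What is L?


Little's Law: L = lambda * W
= 5.1900 * 3.6100
= 18.7359

18.7359


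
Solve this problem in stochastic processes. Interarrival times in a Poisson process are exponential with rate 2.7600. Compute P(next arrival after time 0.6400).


P(X > t) = exp(-lambda * t)
= exp(-2.7600 * 0.6400)
= exp(-1.7664) = 0.1709

0.1709


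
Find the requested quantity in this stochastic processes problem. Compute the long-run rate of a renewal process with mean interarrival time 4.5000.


Long-run renewal rate = 1/E(X)
= 1/4.5000
= 0.2222

0.2222


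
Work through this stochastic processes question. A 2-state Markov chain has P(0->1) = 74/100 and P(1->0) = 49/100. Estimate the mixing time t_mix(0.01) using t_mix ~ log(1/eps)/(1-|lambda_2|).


lambda_2 = |1 - p01 - p10| = |1 - 0.7400 - 0.4900| = 0.2300
t_mix ~ log(1/eps)/(1 - |lambda_2|)
= log(100)/(1 - 0.2300) = 4.6052/0.7700
= 5.9807

5.9807


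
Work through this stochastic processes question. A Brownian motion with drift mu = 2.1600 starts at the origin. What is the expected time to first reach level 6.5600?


Expected first passage time = a/mu
= 6.5600/2.1600
= 3.0370

3.0370


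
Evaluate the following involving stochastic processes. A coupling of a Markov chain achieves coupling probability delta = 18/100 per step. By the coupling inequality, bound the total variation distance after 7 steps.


TV distance bound <= (1-delta)^n
= (1 - 0.1800)^7
= 0.8200^7
= 0.2493

0.2493


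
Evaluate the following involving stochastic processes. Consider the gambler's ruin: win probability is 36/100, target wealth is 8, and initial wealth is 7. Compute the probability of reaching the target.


Gambler's ruin formula:
r = q/p = 0.6400/0.3600 = 1.7778
P(win) = (1 - r^i)/(1 - r^N)
= (1 - 1.7778^7)/(1 - 1.7778^8)
= 0.5581

0.5581


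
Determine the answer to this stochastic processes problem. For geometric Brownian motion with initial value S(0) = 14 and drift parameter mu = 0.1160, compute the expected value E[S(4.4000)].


E[S(t)] = S(0) * exp(mu * t)
= 14 * exp(0.1160 * 4.4000)
= 14 * 1.6660
= 23.3234

23.3234


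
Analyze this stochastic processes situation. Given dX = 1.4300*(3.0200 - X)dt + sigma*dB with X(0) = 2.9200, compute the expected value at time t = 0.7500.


E[X(t)] = mu + (X(0) - mu)*exp(-theta*t)
= 3.0200 + (2.9200 - 3.0200)*exp(-1.4300*0.7500)
= 3.0200 + -0.1000 * 0.3422
= 2.9858

2.9858


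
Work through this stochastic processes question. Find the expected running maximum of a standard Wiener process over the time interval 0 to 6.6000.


E(max B(s)) = sqrt(2t/pi)
= sqrt(2*6.6000/pi)
= sqrt(4.2017)
= 2.0498

2.0498


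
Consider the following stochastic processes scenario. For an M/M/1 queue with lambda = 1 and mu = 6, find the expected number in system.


rho = 1/6 = 0.1667
L = rho/(1-rho)
= 0.1667/0.8333
= 0.2000

0.2000


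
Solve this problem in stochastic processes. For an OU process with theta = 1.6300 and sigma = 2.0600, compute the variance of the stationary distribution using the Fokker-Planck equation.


Stationary variance = sigma^2 / (2*theta)
= 2.0600^2 / (2*1.6300)
= 4.2436 / 3.2600
= 1.3017

1.3017


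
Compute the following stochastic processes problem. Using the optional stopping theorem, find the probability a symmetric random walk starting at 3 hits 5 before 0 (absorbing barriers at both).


By optional stopping theorem: E(M at tau) = M(0) = 3
P(hit 5)*5 + P(hit 0)*0 = 3
P(hit 5) = (3 - 0)/(5 - 0) = 3/5 = 0.6000

0.6000


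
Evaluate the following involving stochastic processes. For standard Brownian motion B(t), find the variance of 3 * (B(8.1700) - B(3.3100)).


Var(alpha*(B(t)-B(s))) = alpha^2 * (t-s)
= 3^2 * (8.1700 - 3.3100)
= 9 * 4.8600
= 43.7400

43.7400


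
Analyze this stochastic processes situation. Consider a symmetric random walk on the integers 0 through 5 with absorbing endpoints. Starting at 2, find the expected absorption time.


For symmetric RW on 0,...,N with absorbing barriers, E(i) = i*(N-i)
E(2) = 2 * 3 = 6

6


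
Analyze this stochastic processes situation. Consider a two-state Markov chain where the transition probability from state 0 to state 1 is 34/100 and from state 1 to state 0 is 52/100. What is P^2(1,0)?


Computing P^2 by matrix multiplication.
P = [[0.6600, 0.3400], [0.5200, 0.4800]]
After raising P to the power 2:
P^2(1,0) = 0.5928

0.5928


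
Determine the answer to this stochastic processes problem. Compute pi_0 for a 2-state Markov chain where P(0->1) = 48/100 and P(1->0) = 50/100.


Stationary distribution: pi_0 = p10/(p01+p10), pi_1 = p01/(p01+p10)
p01 = 0.4800, p10 = 0.5000
pi_0 = 0.5102

0.5102


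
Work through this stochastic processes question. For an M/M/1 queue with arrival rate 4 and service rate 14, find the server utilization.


rho = lambda/mu
= 4/14
= 0.2857

0.2857


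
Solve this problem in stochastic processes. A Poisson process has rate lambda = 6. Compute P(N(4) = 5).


P(N(t)=k) = (lambda*t)^k * exp(-lambda*t) / k!
lambda*t = 24
= 24^5 * exp(-24) / 5!
= 7962624 * 3.7751e-11 / 120
= 2.5050e-06

2.5050e-06


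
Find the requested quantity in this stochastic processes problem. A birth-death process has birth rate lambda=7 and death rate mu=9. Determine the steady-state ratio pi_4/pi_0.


For birth-death process, pi_n/pi_0 = (lambda/mu)^n
= (7/9)^4
= 0.3660

0.3660


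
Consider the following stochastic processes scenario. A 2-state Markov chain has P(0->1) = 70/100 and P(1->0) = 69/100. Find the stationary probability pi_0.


Stationary distribution: pi_0 = p10/(p01+p10), pi_1 = p01/(p01+p10)
p01 = 0.7000, p10 = 0.6900
pi_0 = 0.4964

0.4964


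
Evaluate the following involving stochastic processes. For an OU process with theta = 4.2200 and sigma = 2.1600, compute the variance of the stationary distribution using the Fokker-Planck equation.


Stationary variance = sigma^2 / (2*theta)
= 2.1600^2 / (2*4.2200)
= 4.6656 / 8.4400
= 0.5528

0.5528


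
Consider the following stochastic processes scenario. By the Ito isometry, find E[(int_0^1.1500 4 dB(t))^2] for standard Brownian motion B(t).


By Ito isometry: E[(int f dB)^2] = int f^2 dt
= 4^2 * 1.1500
= 16 * 1.1500 = 18.4000

18.4000


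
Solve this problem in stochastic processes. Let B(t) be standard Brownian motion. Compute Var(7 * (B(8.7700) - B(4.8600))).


Var(alpha*(B(t)-B(s))) = alpha^2 * (t-s)
= 7^2 * (8.7700 - 4.8600)
= 49 * 3.9100
= 191.5900

191.5900


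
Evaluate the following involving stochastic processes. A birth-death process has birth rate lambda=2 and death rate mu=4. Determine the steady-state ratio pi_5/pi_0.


For birth-death process, pi_n/pi_0 = (lambda/mu)^n
= (2/4)^5
= 0.0312

0.0312


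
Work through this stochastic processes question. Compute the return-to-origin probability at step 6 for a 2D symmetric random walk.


P = C(6,3)^2 / 4^6
= 20^2 / 4096
= 400 / 4096
= 0.0977

0.0977


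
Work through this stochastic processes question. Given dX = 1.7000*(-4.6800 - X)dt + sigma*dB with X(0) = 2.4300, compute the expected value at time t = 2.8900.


E[X(t)] = mu + (X(0) - mu)*exp(-theta*t)
= -4.6800 + (2.4300 - -4.6800)*exp(-1.7000*2.8900)
= -4.6800 + 7.1100 * 0.0074
= -4.6277

-4.6277


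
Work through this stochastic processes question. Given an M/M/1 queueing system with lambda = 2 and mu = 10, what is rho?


rho = lambda/mu
= 2/10
= 0.2000

0.2000


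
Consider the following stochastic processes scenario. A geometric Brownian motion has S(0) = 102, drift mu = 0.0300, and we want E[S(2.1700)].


E[S(t)] = S(0) * exp(mu * t)
= 102 * exp(0.0300 * 2.1700)
= 102 * 1.0673
= 108.8611

108.8611


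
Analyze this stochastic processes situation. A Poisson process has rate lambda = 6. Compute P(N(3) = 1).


P(N(t)=k) = (lambda*t)^k * exp(-lambda*t) / k!
lambda*t = 18
= 18^1 * exp(-18) / 1!
= 18 * 1.5230e-08 / 1
= 2.7414e-07

2.7414e-07


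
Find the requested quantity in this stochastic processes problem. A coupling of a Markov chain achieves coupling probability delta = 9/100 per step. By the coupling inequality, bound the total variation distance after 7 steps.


TV distance bound <= (1-delta)^n
= (1 - 0.0900)^7
= 0.9100^7
= 0.5168

0.5168


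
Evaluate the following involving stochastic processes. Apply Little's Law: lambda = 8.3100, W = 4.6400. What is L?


Little's Law: L = lambda * W
= 8.3100 * 4.6400
= 38.5584

38.5584


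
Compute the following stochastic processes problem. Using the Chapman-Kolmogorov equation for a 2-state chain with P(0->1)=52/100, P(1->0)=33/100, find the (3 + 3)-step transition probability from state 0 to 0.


P^6 = P^3 * P^3
Computing via matrix multiplication of the transition matrix.
Entry (0,0) of P^6 = 0.3882

0.3882


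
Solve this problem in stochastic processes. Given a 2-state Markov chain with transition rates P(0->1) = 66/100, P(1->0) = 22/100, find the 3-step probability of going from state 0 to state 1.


Computing P^3 by matrix multiplication.
P = [[0.3400, 0.6600], [0.2200, 0.7800]]
After raising P to the power 3:
P^3(0,1) = 0.7487

0.7487


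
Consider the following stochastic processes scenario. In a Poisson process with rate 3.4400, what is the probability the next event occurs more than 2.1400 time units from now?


P(X > t) = exp(-lambda * t)
= exp(-3.4400 * 2.1400)
= exp(-7.3616) = 6.3518e-04

6.3518e-04


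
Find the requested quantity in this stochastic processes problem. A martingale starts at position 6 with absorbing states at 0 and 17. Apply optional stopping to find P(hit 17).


By optional stopping theorem: E(M at tau) = M(0) = 6
P(hit 17)*17 + P(hit 0)*0 = 6
P(hit 17) = (6 - 0)/(17 - 0) = 6/17 = 0.3529

0.3529


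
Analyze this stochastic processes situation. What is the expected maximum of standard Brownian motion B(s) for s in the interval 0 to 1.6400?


E(max B(s)) = sqrt(2t/pi)
= sqrt(2*1.6400/pi)
= sqrt(1.0441)
= 1.0218

1.0218


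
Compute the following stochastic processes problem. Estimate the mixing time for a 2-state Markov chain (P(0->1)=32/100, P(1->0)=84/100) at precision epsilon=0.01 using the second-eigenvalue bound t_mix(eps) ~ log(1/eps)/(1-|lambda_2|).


lambda_2 = |1 - p01 - p10| = |1 - 0.3200 - 0.8400| = 0.1600
t_mix ~ log(1/eps)/(1 - |lambda_2|)
= log(100)/(1 - 0.1600) = 4.6052/0.8400
= 5.4823

5.4823


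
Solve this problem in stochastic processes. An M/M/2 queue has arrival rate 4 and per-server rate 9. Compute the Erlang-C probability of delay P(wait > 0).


a = lambda/mu = 0.4444
rho = a/c = 0.2222
Erlang-C formula applied:
C(c,a) = 0.0808

0.0808


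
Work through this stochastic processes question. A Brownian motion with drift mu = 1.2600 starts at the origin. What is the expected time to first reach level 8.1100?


Expected first passage time = a/mu
= 8.1100/1.2600
= 6.4365

6.4365


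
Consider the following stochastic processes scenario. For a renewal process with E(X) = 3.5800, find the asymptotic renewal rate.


Long-run renewal rate = 1/E(X)
= 1/3.5800
= 0.2793

0.2793


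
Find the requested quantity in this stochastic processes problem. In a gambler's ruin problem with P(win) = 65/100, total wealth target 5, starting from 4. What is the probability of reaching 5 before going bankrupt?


Gambler's ruin formula:
r = q/p = 0.3500/0.6500 = 0.5385
P(win) = (1 - r^i)/(1 - r^N)
= (1 - 0.5385^4)/(1 - 0.5385^5)
= 0.9594

0.9594
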